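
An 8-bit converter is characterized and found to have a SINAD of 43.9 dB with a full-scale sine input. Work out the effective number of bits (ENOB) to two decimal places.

ENOB = (SINAD − 1.76) / 6.02 = (43.9 − 1.76)/6.02 = 7.000.

7.00 bits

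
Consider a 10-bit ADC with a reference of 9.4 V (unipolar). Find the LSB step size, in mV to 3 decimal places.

9.180 mV

Full-scale span = 9.4 V.
LSB = 9.4 / 2^10 = 9.4 / 1024 = 0.00917969 V = 9.180 mV.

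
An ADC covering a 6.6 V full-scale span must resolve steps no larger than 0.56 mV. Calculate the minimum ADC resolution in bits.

Number of steps required ≥ 6.6 V / 0.56 mV = 11785.71.
Need 2^N ≥ 11785.71; 2^13 = 8192, 2^14 = 16384.
Minimum N = 14.

14 bits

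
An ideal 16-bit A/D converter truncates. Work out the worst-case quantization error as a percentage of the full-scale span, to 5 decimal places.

0.00153 %

Truncating → worst-case error = 1 LSB = V_FS/2^16, so 100/65536 = 0.00152588 % of full scale.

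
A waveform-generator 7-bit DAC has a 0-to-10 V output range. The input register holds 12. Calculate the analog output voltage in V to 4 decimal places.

0.9375 V

LSB = 10 V / 2^7 = 78.125 mV.
V_out = 0 + 12 × 0.078125 V = 0.9375 V.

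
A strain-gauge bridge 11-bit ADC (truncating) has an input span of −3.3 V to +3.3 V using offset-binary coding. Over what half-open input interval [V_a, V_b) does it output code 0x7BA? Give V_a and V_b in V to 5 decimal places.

LSB = 6.6/2^11 = 3.223 mV.
Code 0x7BA = 1978 decimal.
V_a = V_low + 1978·LSB = 3.07441 V; V_b = V_low + 1979·LSB = 3.07764 V.

[3.07441 V, 3.07764 V)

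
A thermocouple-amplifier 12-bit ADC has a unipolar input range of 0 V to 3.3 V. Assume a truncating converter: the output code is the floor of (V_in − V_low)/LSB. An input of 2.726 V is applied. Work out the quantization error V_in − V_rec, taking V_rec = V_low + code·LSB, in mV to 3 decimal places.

0.438 mV

LSB = 3.3/2^12 = 0.806 mV.
(2.726 − 0)/0.000805664 = 3383.5442; ⌊·⌋ gives code 3383.
Reconstructed: 2.7255615 V.
V_in − V_rec = 0.000438477 V = 0.438 mV.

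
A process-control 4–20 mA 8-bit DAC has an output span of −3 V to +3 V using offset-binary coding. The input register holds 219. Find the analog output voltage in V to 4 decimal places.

2.1328 V

LSB = 6 V / 2^8 = 23.438 mV.
V_out = (−3) + 219 × 0.0234375 V = 2.13281 V.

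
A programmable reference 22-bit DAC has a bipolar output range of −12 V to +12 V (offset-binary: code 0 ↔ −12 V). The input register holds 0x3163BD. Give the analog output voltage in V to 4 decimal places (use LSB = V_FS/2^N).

LSB = 24 V / 2^22 = 5.72 µV.
Code 0x3163BD = 3236797 decimal.
V_out = (−12) + 3236797 × 5.72205e-06 V = 6.5211 V.

6.5211 V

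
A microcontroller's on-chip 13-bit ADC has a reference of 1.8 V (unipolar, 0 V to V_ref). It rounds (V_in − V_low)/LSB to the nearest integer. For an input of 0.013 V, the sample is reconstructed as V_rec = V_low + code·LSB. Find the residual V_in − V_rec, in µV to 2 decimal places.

One LSB is 1.8 V / 8192 = 219.73 µV.
(V_in − V_low)/LSB = (0.013 − 0)/0.000219727 = 59.1644 → code 59 (round).
Reconstructed: 0.012963867 V.
Difference: 3.61328e-05 V → 36.13 µV.

36.13 µV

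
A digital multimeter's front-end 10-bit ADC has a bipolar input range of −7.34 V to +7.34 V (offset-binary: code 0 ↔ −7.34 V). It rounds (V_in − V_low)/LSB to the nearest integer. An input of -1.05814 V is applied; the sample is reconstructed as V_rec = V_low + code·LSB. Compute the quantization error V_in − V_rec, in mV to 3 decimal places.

Step size: 14.68 V ÷ 2^10 = 14.336 mV.
(-1.05814 − (−7.34))/0.0143359 = 438.1897; round gives code 438.
Code 438 maps back to (−7.34) + 438×0.0143359 V = -1.0608594 V.
Difference: 0.00271938 V → 2.719 mV.

2.719 mV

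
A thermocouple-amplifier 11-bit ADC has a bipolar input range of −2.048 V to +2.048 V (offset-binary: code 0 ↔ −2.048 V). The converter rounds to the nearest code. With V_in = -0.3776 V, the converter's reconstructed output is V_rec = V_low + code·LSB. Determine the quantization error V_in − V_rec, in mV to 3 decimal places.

0.400 mV

LSB = 4.096/2^11 = 2.000 mV.
(V_in − V_low)/LSB = (-0.3776 − (−2.048))/0.002 = 835.2000 → code 835 (round).
Code 835 maps back to (−2.048) + 835×0.002 V = -0.378 V.
Difference: 0.0004 V → 0.400 mV.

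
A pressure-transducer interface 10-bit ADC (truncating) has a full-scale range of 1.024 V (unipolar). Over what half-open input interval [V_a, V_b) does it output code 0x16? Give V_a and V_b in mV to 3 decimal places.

[22.000 mV, 23.000 mV)

LSB = 1.024/2^10 = 1.000 mV.
Code 0x16 = 22 decimal.
V_a = V_low + 22·LSB = 0.022 V; V_b = V_low + 23·LSB = 0.023 V.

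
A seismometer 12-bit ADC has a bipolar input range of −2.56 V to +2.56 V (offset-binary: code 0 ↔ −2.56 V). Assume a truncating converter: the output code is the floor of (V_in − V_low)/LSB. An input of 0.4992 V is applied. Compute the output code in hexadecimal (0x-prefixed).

code 0x98F (decimal 2447)

LSB = 5.12 V / 4096 = 1.250 mV.
Input sits at 2447.360 steps above V_low.
Floor → code 2447.
In hexadecimal (0x-prefixed): 0x98F.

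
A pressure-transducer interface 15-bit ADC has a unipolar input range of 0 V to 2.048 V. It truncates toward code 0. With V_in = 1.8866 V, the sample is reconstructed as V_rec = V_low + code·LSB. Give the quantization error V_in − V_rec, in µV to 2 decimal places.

LSB = 2.048/2^15 = 62.50 µV.
(V_in − V_low)/LSB = (1.8866 − 0)/6.25e-05 = 30185.6000 → code 30185 (floor).
Reconstructed: 1.8865625 V.
V_in − V_rec = 3.75e-05 V = 37.50 µV.

37.50 µV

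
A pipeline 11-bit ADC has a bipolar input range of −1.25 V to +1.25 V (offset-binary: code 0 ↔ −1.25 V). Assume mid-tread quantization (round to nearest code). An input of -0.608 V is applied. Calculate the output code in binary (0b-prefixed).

With 2048 levels over 2.5 V, one step is 1.221 mV.
(V_in − V_low)/LSB = (-0.608 − (−1.25)) / 0.0012207 = 525.926.
Round → code 526.
In binary (0b-prefixed): 0b1000001110.

code 0b1000001110 (decimal 526)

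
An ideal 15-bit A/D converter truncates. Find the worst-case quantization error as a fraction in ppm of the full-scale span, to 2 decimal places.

Truncating → worst-case error = 1 LSB = V_FS/2^15, so 1e+06/32768 = 30.5176 ppm of full scale.

30.52 ppm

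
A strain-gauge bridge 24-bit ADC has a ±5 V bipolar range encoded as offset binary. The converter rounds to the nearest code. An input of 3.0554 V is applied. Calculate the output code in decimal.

LSB = 10 V / 16777216 = 0.60 µV.
(V_in − V_low)/LSB = (3.0554 − (−5)) / 5.96046e-07 = 13514718.577.
So the output code is 13514719.

code 13514719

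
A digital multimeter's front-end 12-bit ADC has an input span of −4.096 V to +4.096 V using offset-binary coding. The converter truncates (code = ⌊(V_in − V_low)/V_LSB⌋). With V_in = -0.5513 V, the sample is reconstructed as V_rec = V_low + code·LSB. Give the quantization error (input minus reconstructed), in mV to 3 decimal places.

One LSB is 8.192 V / 4096 = 2.000 mV.
(-0.5513 − (−4.096))/0.002 = 1772.3500; ⌊·⌋ gives code 1772.
Reconstructed: -0.552 V.
Difference: 0.0007 V → 0.700 mV.

0.700 mV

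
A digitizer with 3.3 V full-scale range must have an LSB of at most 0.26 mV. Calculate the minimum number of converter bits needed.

Number of steps required ≥ 3.3 V / 0.26 mV = 12692.31.
Need 2^N ≥ 12692.31; 2^13 = 8192, 2^14 = 16384.
Minimum N = 14.

14 bits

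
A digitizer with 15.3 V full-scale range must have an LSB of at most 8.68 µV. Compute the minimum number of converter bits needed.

Number of steps required ≥ 15.3 V / 8.68 µV = 1762672.81.
Need 2^N ≥ 1762672.81; 2^20 = 1048576, 2^21 = 2097152.
Minimum N = 21.

21 bits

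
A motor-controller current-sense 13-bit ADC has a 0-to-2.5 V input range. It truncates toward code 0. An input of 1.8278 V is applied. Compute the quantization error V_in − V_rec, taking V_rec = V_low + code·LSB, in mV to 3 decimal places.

0.102 mV

One LSB is 2.5 V / 8192 = 305.18 µV.
(1.8278 − 0)/0.000305176 = 5989.3350; ⌊·⌋ gives code 5989.
Reconstructed: 1.8276978 V.
Error = 1.8278 − 1.8276978 = 0.000102246 V = 0.102 mV.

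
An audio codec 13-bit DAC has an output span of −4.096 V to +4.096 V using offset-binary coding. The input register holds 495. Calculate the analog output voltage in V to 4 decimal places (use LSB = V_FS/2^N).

LSB = 8.192 V / 2^13 = 1.000 mV.
V_out = (−4.096) + 495 × 0.001 V = -3.601 V.

-3.6010 V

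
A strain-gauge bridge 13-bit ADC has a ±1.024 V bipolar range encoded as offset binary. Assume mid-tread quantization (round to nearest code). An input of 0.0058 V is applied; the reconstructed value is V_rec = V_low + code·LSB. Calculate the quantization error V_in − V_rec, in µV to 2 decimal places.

Step size: 2.048 V ÷ 2^13 = 250.00 µV.
(V_in − V_low)/LSB = (0.0058 − (−1.024))/0.00025 = 4119.2000 → code 4119 (round).
V_rec = (−1.024) + 4119·0.00025 = 0.00575 V.
V_in − V_rec = 5e-05 V = 50.00 µV.

50.00 µV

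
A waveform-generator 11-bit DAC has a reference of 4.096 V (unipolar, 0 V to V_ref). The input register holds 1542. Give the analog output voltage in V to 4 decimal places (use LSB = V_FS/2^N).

3.0840 V

LSB = 4.096 V / 2^11 = 2.000 mV.
V_out = 0 + 1542 × 0.002 V = 3.084 V.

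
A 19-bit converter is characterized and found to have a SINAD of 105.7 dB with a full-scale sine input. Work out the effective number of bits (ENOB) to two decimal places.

17.27 bits

ENOB = (SINAD − 1.76) / 6.02 = (105.7 − 1.76)/6.02 = 17.266.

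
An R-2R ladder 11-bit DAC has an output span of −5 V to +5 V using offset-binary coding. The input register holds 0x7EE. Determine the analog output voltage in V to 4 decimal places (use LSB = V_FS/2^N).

4.9121 V

LSB = 10 V / 2^11 = 4.883 mV.
Code 0x7EE = 2030 decimal.
V_out = (−5) + 2030 × 0.00488281 V = 4.91211 V.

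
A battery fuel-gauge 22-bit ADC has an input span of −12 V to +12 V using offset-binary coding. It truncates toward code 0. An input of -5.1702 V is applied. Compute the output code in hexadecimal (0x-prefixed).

LSB = 24 V / 4194304 = 5.72 µV.
Input sits at 1193594.061 steps above V_low.
So the output code is 1193594.
In hexadecimal (0x-prefixed): 0x12367A.

code 0x12367A (decimal 1193594)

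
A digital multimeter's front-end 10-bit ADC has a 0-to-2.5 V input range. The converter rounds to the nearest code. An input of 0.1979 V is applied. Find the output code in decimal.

With 1024 levels over 2.5 V, one step is 2.441 mV.
(0.1979 − 0) / 0.00244141 = 81.060 LSBs.
So the output code is 81.

code 81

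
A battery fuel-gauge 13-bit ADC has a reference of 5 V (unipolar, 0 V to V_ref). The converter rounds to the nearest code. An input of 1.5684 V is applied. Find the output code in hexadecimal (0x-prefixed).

code 0xA0A (decimal 2570)

Full-scale span = 5 V; LSB = 5/2^13 = 0.610 mV.
(V_in − V_low)/LSB = (1.5684 − 0) / 0.000610352 = 2569.667.
So the output code is 2570.
In hexadecimal (0x-prefixed): 0xA0A.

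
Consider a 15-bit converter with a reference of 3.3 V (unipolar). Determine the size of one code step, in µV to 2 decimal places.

100.71 µV

Full-scale span = 3.3 V.
LSB = 3.3 / 2^15 = 3.3 / 32768 = 0.000100708 V = 100.71 µV.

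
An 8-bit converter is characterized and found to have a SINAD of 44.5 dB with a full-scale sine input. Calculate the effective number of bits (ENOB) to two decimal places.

ENOB = (SINAD − 1.76) / 6.02 = (44.5 − 1.76)/6.02 = 7.100.

7.10 bits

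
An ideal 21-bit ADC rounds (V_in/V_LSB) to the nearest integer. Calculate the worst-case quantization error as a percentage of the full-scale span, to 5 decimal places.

Rounding → worst-case error = ½ LSB = V_FS/2^22, so 100/4194304 = 2.38419e-05 % of full scale.

0.00002 %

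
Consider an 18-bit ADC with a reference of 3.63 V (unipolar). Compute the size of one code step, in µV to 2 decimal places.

Full-scale span = 3.63 V.
LSB = 3.63 / 2^18 = 3.63 / 262144 = 1.38474e-05 V = 13.85 µV.

13.85 µV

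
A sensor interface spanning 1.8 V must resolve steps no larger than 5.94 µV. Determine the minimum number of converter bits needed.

19 bits

Number of steps required ≥ 1.8 V / 5.94 µV = 303030.30.
Need 2^N ≥ 303030.30; 2^18 = 262144, 2^19 = 524288.
Minimum N = 19.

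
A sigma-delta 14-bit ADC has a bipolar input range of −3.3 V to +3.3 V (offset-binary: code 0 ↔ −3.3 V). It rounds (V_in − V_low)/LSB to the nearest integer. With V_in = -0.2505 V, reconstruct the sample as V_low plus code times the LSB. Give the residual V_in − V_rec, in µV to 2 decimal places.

Step size: 6.6 V ÷ 2^14 = 402.83 µV.
(V_in − V_low)/LSB = (-0.2505 − (−3.3))/0.000402832 = 7570.1527 → code 7570 (round).
Code 7570 maps back to (−3.3) + 7570×0.000402832 V = -0.25056152 V.
Error = -0.2505 − (−0.25056152) = 6.15234e-05 V = 61.52 µV.

61.52 µV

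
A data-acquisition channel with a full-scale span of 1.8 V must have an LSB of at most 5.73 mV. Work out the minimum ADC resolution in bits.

9 bits

Number of steps required ≥ 1.8 V / 5.73 mV = 314.14.
Need 2^N ≥ 314.14; 2^8 = 256, 2^9 = 512.
Minimum N = 9.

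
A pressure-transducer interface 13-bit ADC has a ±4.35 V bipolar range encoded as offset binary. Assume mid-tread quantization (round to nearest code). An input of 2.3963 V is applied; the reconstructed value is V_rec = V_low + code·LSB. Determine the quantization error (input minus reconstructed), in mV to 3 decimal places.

0.402 mV

LSB = 8.7/2^13 = 1.062 mV.
Scaled input = 6352.3781 LSBs, so code = 6352.
V_rec = (−4.35) + 6352·0.00106201 = 2.3958984 V.
Error = 2.3963 − 2.3958984 = 0.000401563 V = 0.402 mV.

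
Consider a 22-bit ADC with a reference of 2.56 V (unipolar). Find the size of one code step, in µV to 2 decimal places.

Full-scale span = 2.56 V.
LSB = 2.56 / 2^22 = 2.56 / 4194304 = 6.10352e-07 V = 0.61 µV.

0.61 µV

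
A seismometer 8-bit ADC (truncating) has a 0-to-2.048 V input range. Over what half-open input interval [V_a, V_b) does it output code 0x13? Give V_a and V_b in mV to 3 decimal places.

LSB = 2.048/2^8 = 8.000 mV.
Code 0x13 = 19 decimal.
V_a = V_low + 19·LSB = 0.152 V; V_b = V_low + 20·LSB = 0.16 V.

[152.000 mV, 160.000 mV)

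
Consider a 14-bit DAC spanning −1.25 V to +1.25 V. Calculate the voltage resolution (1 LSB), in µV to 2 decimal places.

152.59 µV

Full-scale span = 2.5 V.
LSB = 2.5 / 2^14 = 2.5 / 16384 = 0.000152588 V = 152.59 µV.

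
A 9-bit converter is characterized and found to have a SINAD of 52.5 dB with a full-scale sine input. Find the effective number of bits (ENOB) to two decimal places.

ENOB = (SINAD − 1.76) / 6.02 = (52.5 − 1.76)/6.02 = 8.429.

8.43 bits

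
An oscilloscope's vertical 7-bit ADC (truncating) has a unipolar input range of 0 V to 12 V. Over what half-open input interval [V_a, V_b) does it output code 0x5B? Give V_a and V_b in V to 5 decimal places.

[8.53125 V, 8.62500 V)

LSB = 12/2^7 = 93.750 mV.
Code 0x5B = 91 decimal.
V_a = V_low + 91·LSB = 8.53125 V; V_b = V_low + 92·LSB = 8.625 V.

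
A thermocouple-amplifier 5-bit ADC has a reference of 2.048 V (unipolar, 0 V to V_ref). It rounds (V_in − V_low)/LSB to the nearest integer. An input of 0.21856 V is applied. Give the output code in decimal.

LSB = 2.048 V / 32 = 64.000 mV.
Input sits at 3.415 steps above V_low.
So the output code is 3.

code 3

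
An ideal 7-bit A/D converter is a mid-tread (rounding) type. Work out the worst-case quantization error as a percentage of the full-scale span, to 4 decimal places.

0.3906 %

Rounding → worst-case error = ½ LSB = V_FS/2^8, so 100/256 = 0.390625 % of full scale.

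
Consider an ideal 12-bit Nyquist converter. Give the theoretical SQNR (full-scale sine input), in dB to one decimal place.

74.0 dB

SNR ≈ 6.02·N + 1.76 dB = 6.02·12 + 1.76 = 74.00 dB.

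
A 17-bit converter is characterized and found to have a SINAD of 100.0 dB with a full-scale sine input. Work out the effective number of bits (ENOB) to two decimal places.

ENOB = (SINAD − 1.76) / 6.02 = (100.0 − 1.76)/6.02 = 16.319.

16.32 bits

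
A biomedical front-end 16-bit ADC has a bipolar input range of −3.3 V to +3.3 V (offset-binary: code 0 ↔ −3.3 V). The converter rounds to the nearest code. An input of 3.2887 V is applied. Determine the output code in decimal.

code 65424

With 65536 levels over 6.6 V, one step is 100.71 µV.
(3.2887 − (−3.3)) / 0.000100708 = 65423.794 LSBs.
So the output code is 65424.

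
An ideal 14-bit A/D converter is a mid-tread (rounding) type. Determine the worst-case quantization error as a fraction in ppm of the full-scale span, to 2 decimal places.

30.52 ppm

Rounding → worst-case error = ½ LSB = V_FS/2^15, so 1e+06/32768 = 30.5176 ppm of full scale.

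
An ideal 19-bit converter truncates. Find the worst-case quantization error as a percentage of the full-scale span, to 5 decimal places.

Truncating → worst-case error = 1 LSB = V_FS/2^19, so 100/524288 = 0.000190735 % of full scale.

0.00019 %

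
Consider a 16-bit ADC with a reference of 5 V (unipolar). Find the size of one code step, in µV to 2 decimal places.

76.29 µV

Full-scale span = 5 V.
LSB = 5 / 2^16 = 5 / 65536 = 7.62939e-05 V = 76.29 µV.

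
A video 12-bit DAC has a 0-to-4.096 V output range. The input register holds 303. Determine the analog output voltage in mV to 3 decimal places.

LSB = 4.096 V / 2^12 = 1.000 mV.
V_out = 0 + 303 × 0.001 V = 0.303 V.
= 303.000 mV.

303.000 mV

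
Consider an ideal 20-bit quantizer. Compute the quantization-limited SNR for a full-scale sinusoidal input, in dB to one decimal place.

SNR ≈ 6.02·N + 1.76 dB = 6.02·20 + 1.76 = 122.16 dB.

122.2 dB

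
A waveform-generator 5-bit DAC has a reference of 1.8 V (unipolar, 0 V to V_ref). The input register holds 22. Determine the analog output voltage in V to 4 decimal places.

1.2375 V

LSB = 1.8 V / 2^5 = 56.250 mV.
V_out = 0 + 22 × 0.05625 V = 1.2375 V.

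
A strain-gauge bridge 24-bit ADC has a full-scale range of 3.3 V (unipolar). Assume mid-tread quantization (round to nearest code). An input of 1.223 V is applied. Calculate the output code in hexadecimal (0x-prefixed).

Full-scale span = 3.3 V; LSB = 3.3/2^24 = 0.20 µV.
Input sits at 6217737.930 steps above V_low.
Round → code 6217738.
In hexadecimal (0x-prefixed): 0x5EE00A.

code 0x5EE00A (decimal 6217738)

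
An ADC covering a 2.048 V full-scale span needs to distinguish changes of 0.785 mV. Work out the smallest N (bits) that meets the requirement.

12 bits

Number of steps required ≥ 2.048 V / 0.785 mV = 2608.92.
Need 2^N ≥ 2608.92; 2^11 = 2048, 2^12 = 4096.
Minimum N = 12.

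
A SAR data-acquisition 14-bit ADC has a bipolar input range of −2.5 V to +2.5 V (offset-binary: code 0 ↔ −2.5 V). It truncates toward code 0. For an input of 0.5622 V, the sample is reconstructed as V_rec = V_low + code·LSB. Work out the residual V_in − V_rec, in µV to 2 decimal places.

66.21 µV

One LSB is 5 V / 16384 = 305.18 µV.
(0.5622 − (−2.5))/0.000305176 = 10034.2170; ⌊·⌋ gives code 10034.
Reconstructed: 0.56213379 V.
Error = 0.5622 − 0.56213379 = 6.62109e-05 V = 66.21 µV.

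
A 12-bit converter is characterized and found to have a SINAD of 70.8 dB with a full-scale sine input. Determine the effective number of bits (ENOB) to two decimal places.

11.47 bits

ENOB = (SINAD − 1.76) / 6.02 = (70.8 − 1.76)/6.02 = 11.468.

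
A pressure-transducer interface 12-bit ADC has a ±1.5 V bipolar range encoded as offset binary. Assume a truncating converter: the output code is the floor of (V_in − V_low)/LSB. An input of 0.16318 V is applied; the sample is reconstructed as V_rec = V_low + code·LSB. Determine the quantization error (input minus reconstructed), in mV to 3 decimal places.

0.582 mV

One LSB is 3 V / 4096 = 0.732 mV.
(0.16318 − (−1.5))/0.000732422 = 2270.7951; ⌊·⌋ gives code 2270.
Code 2270 maps back to (−1.5) + 2270×0.000732422 V = 0.16259766 V.
Difference: 0.000582344 V → 0.582 mV.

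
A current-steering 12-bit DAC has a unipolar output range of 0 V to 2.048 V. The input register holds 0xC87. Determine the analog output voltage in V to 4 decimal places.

LSB = 2.048 V / 2^12 = 0.500 mV.
Code 0xC87 = 3207 decimal.
V_out = 0 + 3207 × 0.0005 V = 1.6035 V.

1.6035 V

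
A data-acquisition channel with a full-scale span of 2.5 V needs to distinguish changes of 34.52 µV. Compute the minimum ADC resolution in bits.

Number of steps required ≥ 2.5 V / 34.52 µV = 72421.78.
Need 2^N ≥ 72421.78; 2^16 = 65536, 2^17 = 131072.
Minimum N = 17.

17 bits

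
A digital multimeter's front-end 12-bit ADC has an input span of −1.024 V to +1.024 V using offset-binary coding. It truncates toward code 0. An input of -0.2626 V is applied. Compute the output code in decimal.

code 1522

With 4096 levels over 2.048 V, one step is 0.500 mV.
Input sits at 1522.800 steps above V_low.
So the output code is 1522.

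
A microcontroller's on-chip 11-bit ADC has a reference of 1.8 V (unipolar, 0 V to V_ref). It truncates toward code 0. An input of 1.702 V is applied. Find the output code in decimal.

LSB = 1.8 V / 2048 = 0.879 mV.
(V_in − V_low)/LSB = (1.702 − 0) / 0.000878906 = 1936.498.
So the output code is 1936.

code 1936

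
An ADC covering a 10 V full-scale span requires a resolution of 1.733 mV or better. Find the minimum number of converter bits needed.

13 bits

Number of steps required ≥ 10 V / 1.733 mV = 5770.34.
Need 2^N ≥ 5770.34; 2^12 = 4096, 2^13 = 8192.
Minimum N = 13.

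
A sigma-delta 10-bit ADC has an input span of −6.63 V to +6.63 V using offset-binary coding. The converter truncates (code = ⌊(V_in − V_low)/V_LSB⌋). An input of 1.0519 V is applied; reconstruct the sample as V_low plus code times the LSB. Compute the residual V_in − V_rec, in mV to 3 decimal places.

LSB = 13.26/2^10 = 12.949 mV.
(1.0519 − (−6.63))/0.0129492 = 593.2327; ⌊·⌋ gives code 593.
V_rec = (−6.63) + 593·0.0129492 = 1.0488867 V.
Difference: 0.00301328 V → 3.013 mV.

3.013 mV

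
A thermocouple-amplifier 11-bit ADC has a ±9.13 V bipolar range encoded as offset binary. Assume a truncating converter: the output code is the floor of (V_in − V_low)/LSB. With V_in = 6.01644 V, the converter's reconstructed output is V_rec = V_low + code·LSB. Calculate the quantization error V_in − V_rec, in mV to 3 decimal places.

7.045 mV

Step size: 18.26 V ÷ 2^11 = 8.916 mV.
(6.01644 − (−9.13))/0.00891602 = 1698.7902; ⌊·⌋ gives code 1698.
Reconstructed: 6.0093945 V.
V_in − V_rec = 0.00704547 V = 7.045 mV.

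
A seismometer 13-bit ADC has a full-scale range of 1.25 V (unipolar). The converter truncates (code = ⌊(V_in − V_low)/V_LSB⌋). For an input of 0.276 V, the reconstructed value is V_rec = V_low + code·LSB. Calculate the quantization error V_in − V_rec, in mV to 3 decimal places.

0.121 mV

One LSB is 1.25 V / 8192 = 152.59 µV.
(V_in − V_low)/LSB = (0.276 − 0)/0.000152588 = 1808.7936 → code 1808 (floor).
V_rec = 0 + 1808·0.000152588 = 0.27587891 V.
V_in − V_rec = 0.000121094 V = 0.121 mV.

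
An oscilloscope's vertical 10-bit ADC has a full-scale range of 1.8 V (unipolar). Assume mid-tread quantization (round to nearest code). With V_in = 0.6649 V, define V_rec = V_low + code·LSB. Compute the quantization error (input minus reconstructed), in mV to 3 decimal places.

0.447 mV

Step size: 1.8 V ÷ 2^10 = 1.758 mV.
(0.6649 − 0)/0.00175781 = 378.2542; round gives code 378.
V_rec = 0 + 378·0.00175781 = 0.66445312 V.
Difference: 0.000446875 V → 0.447 mV.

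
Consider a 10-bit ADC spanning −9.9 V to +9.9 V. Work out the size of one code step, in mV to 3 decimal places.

Full-scale span = 19.8 V.
LSB = 19.8 / 2^10 = 19.8 / 1024 = 0.0193359 V = 19.336 mV.

19.336 mV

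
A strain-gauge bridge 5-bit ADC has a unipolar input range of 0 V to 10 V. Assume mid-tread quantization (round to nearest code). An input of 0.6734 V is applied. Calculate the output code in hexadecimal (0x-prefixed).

code 0x2 (decimal 2)

Full-scale span = 10 V; LSB = 10/2^5 = 312.500 mV.
Input sits at 2.155 steps above V_low.
round(2.155) = 2.
In hexadecimal (0x-prefixed): 0x2.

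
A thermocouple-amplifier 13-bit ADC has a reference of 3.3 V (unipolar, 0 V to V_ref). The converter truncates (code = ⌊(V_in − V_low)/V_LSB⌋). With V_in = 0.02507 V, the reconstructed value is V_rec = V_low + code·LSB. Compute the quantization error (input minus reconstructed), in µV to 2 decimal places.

94.41 µV

One LSB is 3.3 V / 8192 = 402.83 µV.
Scaled input = 62.2344 LSBs, so code = 62.
Reconstructed: 0.024975586 V.
Difference: 9.44141e-05 V → 94.41 µV.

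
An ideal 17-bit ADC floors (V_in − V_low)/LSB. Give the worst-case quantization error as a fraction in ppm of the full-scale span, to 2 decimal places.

Truncating → worst-case error = 1 LSB = V_FS/2^17, so 1e+06/131072 = 7.62939 ppm of full scale.

7.63 ppm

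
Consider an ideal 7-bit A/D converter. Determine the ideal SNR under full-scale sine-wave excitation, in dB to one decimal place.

43.9 dB

SNR ≈ 6.02·N + 1.76 dB = 6.02·7 + 1.76 = 43.90 dB.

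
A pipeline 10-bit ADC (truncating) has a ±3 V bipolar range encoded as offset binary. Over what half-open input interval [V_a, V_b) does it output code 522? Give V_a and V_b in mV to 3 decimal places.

[58.594 mV, 64.453 mV)

LSB = 6/2^10 = 5.859 mV.
V_a = V_low + 522·LSB = 0.0585938 V; V_b = V_low + 523·LSB = 0.0644531 V.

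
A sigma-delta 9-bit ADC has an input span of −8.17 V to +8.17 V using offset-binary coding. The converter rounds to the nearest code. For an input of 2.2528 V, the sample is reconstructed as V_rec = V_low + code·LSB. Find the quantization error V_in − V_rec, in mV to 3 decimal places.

One LSB is 16.34 V / 512 = 31.914 mV.
(2.2528 − (−8.17))/0.0319141 = 326.5896; round gives code 327.
Reconstructed: 2.2658984 V.
Difference: -0.0130984 V → -13.098 mV.

-13.098 mV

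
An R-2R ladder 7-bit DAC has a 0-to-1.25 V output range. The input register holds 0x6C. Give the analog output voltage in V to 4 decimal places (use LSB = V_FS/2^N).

LSB = 1.25 V / 2^7 = 9.766 mV.
Code 0x6C = 108 decimal.
V_out = 0 + 108 × 0.00976562 V = 1.05469 V.

1.0547 V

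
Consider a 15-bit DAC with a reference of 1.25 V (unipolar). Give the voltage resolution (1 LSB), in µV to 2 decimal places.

Full-scale span = 1.25 V.
LSB = 1.25 / 2^15 = 1.25 / 32768 = 3.8147e-05 V = 38.15 µV.

38.15 µV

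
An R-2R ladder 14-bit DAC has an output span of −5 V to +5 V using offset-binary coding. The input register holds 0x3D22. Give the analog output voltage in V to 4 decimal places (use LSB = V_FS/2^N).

LSB = 10 V / 2^14 = 0.610 mV.
Code 0x3D22 = 15650 decimal.
V_out = (−5) + 15650 × 0.000610352 V = 4.552 V.

4.5520 V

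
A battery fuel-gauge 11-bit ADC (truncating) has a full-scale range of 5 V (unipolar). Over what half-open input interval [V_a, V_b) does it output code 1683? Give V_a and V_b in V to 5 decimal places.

LSB = 5/2^11 = 2.441 mV.
V_a = V_low + 1683·LSB = 4.10889 V; V_b = V_low + 1684·LSB = 4.11133 V.

[4.10889 V, 4.11133 V)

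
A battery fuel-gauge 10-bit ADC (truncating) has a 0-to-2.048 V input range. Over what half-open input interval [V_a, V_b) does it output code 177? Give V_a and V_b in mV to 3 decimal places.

[354.000 mV, 356.000 mV)

LSB = 2.048/2^10 = 2.000 mV.
V_a = V_low + 177·LSB = 0.354 V; V_b = V_low + 178·LSB = 0.356 V.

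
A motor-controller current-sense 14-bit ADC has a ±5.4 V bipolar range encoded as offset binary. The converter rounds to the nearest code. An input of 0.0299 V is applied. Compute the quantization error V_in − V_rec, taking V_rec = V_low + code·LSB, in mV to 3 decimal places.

0.237 mV

LSB = 10.8/2^14 = 0.659 mV.
(V_in − V_low)/LSB = (0.0299 − (−5.4))/0.00065918 = 8237.3594 → code 8237 (round).
Code 8237 maps back to (−5.4) + 8237×0.00065918 V = 0.029663086 V.
Error = 0.0299 − 0.029663086 = 0.000236914 V = 0.237 mV.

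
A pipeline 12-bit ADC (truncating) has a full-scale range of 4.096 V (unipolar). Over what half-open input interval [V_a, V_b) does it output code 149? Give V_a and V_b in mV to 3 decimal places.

[149.000 mV, 150.000 mV)

LSB = 4.096/2^12 = 1.000 mV.
V_a = V_low + 149·LSB = 0.149 V; V_b = V_low + 150·LSB = 0.15 V.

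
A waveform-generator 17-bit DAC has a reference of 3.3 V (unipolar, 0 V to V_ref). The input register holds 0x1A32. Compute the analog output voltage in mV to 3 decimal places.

LSB = 3.3 V / 2^17 = 25.18 µV.
Code 0x1A32 = 6706 decimal.
V_out = 0 + 6706 × 2.5177e-05 V = 0.168837 V.
= 168.837 mV.

168.837 mV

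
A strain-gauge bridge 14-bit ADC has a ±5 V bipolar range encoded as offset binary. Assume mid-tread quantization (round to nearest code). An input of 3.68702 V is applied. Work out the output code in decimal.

Full-scale span = 10 V; LSB = 10/2^14 = 0.610 mV.
(3.68702 − (−5)) / 0.000610352 = 14232.814 LSBs.
Round → code 14233.

code 14233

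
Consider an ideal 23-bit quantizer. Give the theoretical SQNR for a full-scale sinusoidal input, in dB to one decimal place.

SNR ≈ 6.02·N + 1.76 dB = 6.02·23 + 1.76 = 140.22 dB.

140.2 dB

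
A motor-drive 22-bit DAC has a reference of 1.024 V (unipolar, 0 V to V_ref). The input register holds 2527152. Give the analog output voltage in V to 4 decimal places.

LSB = 1.024 V / 2^22 = 0.24 µV.
V_out = 0 + 2527152 × 2.44141e-07 V = 0.61698 V.

0.6170 V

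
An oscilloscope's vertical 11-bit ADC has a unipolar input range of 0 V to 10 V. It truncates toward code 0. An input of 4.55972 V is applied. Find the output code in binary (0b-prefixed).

code 0b1110100101 (decimal 933)

Full-scale span = 10 V; LSB = 10/2^11 = 4.883 mV.
Input sits at 933.831 steps above V_low.
Floor → code 933.
In binary (0b-prefixed): 0b1110100101.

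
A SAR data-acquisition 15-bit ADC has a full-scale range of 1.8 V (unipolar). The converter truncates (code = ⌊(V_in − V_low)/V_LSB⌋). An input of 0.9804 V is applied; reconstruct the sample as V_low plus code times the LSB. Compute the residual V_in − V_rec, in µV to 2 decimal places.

LSB = 1.8/2^15 = 54.93 µV.
(V_in − V_low)/LSB = (0.9804 − 0)/5.49316e-05 = 17847.6373 → code 17847 (floor).
V_rec = 0 + 17847·5.49316e-05 = 0.98036499 V.
Error = 0.9804 − 0.98036499 = 3.50098e-05 V = 35.01 µV.

35.01 µV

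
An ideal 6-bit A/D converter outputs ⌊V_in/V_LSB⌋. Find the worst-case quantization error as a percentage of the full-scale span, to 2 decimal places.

1.56 %

Truncating → worst-case error = 1 LSB = V_FS/2^6, so 100/64 = 1.5625 % of full scale.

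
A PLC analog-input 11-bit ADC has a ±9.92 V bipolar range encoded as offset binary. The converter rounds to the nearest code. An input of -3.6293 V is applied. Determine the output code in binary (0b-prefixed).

code 0b1010001001 (decimal 649)

With 2048 levels over 19.84 V, one step is 9.688 mV.
(V_in − V_low)/LSB = (-3.6293 − (−9.92)) / 0.0096875 = 649.363.
round(649.363) = 649.
In binary (0b-prefixed): 0b1010001001.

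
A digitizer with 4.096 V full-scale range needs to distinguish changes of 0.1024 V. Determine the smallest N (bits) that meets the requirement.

6 bits

Number of steps required ≥ 4.096 V / 0.1024 V = 40.00.
Need 2^N ≥ 40.00; 2^5 = 32, 2^6 = 64.
Minimum N = 6.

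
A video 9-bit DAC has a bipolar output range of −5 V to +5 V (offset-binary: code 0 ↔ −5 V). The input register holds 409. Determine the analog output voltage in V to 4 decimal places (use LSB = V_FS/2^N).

LSB = 10 V / 2^9 = 19.531 mV.
V_out = (−5) + 409 × 0.0195312 V = 2.98828 V.

2.9883 V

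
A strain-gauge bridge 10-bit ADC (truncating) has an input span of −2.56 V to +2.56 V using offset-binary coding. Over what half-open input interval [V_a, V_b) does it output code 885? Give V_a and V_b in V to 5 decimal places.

LSB = 5.12/2^10 = 5.000 mV.
V_a = V_low + 885·LSB = 1.865 V; V_b = V_low + 886·LSB = 1.87 V.

[1.86500 V, 1.87000 V)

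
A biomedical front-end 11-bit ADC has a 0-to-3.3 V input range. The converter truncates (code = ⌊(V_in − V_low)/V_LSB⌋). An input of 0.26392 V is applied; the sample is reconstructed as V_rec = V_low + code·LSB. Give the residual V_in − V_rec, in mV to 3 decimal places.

Step size: 3.3 V ÷ 2^11 = 1.611 mV.
Scaled input = 163.7904 LSBs, so code = 163.
Reconstructed: 0.26264648 V.
V_in − V_rec = 0.00127352 V = 1.274 mV.

1.274 mV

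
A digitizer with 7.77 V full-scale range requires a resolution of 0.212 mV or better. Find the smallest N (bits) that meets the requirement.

16 bits

Number of steps required ≥ 7.77 V / 0.212 mV = 36650.94.
Need 2^N ≥ 36650.94; 2^15 = 32768, 2^16 = 65536.
Minimum N = 16.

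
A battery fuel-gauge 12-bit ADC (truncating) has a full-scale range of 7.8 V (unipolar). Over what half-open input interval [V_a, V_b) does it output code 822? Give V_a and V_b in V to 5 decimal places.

LSB = 7.8/2^12 = 1.904 mV.
V_a = V_low + 822·LSB = 1.56533 V; V_b = V_low + 823·LSB = 1.56724 V.

[1.56533 V, 1.56724 V)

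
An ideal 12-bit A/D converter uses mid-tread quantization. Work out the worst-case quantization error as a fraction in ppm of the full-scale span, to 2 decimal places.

Rounding → worst-case error = ½ LSB = V_FS/2^13, so 1e+06/8192 = 122.07 ppm of full scale.

122.07 ppm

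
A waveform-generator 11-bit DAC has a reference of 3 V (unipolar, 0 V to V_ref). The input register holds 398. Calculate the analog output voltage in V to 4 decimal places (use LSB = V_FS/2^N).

0.5830 V

LSB = 3 V / 2^11 = 1.465 mV.
V_out = 0 + 398 × 0.00146484 V = 0.583008 V.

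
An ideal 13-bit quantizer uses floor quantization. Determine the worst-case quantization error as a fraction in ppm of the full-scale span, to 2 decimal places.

122.07 ppm

Truncating → worst-case error = 1 LSB = V_FS/2^13, so 1e+06/8192 = 122.07 ppm of full scale.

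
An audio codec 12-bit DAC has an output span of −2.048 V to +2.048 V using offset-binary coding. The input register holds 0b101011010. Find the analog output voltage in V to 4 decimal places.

LSB = 4.096 V / 2^12 = 1.000 mV.
Code 0b101011010 = 346 decimal.
V_out = (−2.048) + 346 × 0.001 V = -1.702 V.

-1.7020 V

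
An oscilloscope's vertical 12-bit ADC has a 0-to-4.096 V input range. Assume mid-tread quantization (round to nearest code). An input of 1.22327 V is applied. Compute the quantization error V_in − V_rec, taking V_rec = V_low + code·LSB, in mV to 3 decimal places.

0.270 mV

Step size: 4.096 V ÷ 2^12 = 1.000 mV.
Scaled input = 1223.2700 LSBs, so code = 1223.
Reconstructed: 1.223 V.
Error = 1.22327 − 1.223 = 0.00027 V = 0.270 mV.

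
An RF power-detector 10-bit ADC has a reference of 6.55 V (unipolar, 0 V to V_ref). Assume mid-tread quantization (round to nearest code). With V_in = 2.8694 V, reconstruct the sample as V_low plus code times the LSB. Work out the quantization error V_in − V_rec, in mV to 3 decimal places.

Step size: 6.55 V ÷ 2^10 = 6.396 mV.
(V_in − V_low)/LSB = (2.8694 − 0)/0.00639648 = 448.5902 → code 449 (round).
Code 449 maps back to 0 + 449×0.00639648 V = 2.8720215 V.
Error = 2.8694 − 2.8720215 = -0.00262148 V = -2.621 mV.

-2.621 mV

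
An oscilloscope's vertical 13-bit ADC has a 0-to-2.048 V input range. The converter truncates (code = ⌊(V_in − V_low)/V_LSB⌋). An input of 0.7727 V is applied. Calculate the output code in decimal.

Full-scale span = 2.048 V; LSB = 2.048/2^13 = 250.00 µV.
Input sits at 3090.800 steps above V_low.
Floor → code 3090.

code 3090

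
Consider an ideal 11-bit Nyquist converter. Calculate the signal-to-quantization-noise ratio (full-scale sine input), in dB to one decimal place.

68.0 dB

SNR ≈ 6.02·N + 1.76 dB = 6.02·11 + 1.76 = 67.98 dB.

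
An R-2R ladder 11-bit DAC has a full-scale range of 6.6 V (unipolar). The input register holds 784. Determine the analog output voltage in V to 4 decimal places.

2.5266 V

LSB = 6.6 V / 2^11 = 3.223 mV.
V_out = 0 + 784 × 0.00322266 V = 2.52656 V.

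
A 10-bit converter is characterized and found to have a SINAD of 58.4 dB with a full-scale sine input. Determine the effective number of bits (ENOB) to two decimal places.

9.41 bits

ENOB = (SINAD − 1.76) / 6.02 = (58.4 − 1.76)/6.02 = 9.409.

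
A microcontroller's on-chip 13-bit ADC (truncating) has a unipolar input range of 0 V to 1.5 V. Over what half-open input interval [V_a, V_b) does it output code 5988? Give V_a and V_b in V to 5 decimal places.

[1.09644 V, 1.09662 V)

LSB = 1.5/2^13 = 183.11 µV.
V_a = V_low + 5988·LSB = 1.09644 V; V_b = V_low + 5989·LSB = 1.09662 V.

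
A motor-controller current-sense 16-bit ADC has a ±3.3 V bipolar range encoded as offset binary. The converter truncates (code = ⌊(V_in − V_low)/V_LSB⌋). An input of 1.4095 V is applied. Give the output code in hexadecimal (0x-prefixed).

LSB = 6.6 V / 65536 = 100.71 µV.
(V_in − V_low)/LSB = (1.4095 − (−3.3)) / 0.000100708 = 46763.908.
⌊·⌋(46763.908) = 46763.
In hexadecimal (0x-prefixed): 0xB6AB.

code 0xB6AB (decimal 46763)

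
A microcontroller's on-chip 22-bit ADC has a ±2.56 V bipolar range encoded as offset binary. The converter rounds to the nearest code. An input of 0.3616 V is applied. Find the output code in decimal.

LSB = 5.12 V / 4194304 = 1.22 µV.
(0.3616 − (−2.56)) / 1.2207e-06 = 2393374.720 LSBs.
round(2393374.720) = 2393375.

code 2393375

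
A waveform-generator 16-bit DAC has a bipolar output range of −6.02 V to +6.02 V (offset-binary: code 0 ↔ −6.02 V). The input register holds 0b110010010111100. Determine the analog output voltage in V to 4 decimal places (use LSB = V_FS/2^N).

LSB = 12.04 V / 2^16 = 183.72 µV.
Code 0b110010010111100 = 25788 decimal.
V_out = (−6.02) + 25788 × 0.000183716 V = -1.28234 V.

-1.2823 V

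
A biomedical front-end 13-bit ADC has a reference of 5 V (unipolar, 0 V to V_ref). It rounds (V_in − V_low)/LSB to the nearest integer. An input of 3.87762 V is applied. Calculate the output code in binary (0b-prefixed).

code 0b1100011010001 (decimal 6353)

LSB = 5 V / 8192 = 0.610 mV.
(3.87762 − 0) / 0.000610352 = 6353.093 LSBs.
round(6353.093) = 6353.
In binary (0b-prefixed): 0b1100011010001.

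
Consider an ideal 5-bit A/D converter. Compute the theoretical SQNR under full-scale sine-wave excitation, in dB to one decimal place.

31.9 dB

SNR ≈ 6.02·N + 1.76 dB = 6.02·5 + 1.76 = 31.86 dB.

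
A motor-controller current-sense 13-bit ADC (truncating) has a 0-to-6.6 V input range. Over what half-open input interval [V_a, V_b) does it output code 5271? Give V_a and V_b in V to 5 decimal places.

LSB = 6.6/2^13 = 0.806 mV.
V_a = V_low + 5271·LSB = 4.24666 V; V_b = V_low + 5272·LSB = 4.24746 V.

[4.24666 V, 4.24746 V)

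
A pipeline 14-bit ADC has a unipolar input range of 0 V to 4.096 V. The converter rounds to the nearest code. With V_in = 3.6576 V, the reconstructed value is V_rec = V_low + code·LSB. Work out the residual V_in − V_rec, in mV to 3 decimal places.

Step size: 4.096 V ÷ 2^14 = 250.00 µV.
Scaled input = 14630.4000 LSBs, so code = 14630.
V_rec = 0 + 14630·0.00025 = 3.6575 V.
Difference: 0.0001 V → 0.100 mV.

0.100 mV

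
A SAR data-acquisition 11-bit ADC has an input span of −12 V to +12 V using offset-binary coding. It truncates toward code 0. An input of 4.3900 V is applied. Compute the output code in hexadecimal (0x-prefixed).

LSB = 24 V / 2048 = 11.719 mV.
(V_in − V_low)/LSB = (4.3900 − (−12)) / 0.0117188 = 1398.613.
So the output code is 1398.
In hexadecimal (0x-prefixed): 0x576.

code 0x576 (decimal 1398)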